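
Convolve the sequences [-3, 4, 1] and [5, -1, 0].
y[0] = -3×5 = -15; y[1] = -3×-1 + 4×5 = 23; y[2] = -3×0 + 4×-1 + 1×5 = 1; y[3] = 4×0 + 1×-1 = -1; y[4] = 1×0 = 0

[-15, 23, 1, -1, 0]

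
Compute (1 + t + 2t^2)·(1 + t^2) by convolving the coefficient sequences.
Ascending coefficients: a = [1, 1, 2], b = [1, 0, 1]. c[0] = 1×1 = 1; c[1] = 1×0 + 1×1 = 1; c[2] = 1×1 + 1×0 + 2×1 = 3; c[3] = 1×1 + 2×0 = 1; c[4] = 2×1 = 2. Result coefficients: [1, 1, 3, 1, 2] → 1 + t + 3t^2 + t^3 + 2t^4

1 + t + 3t^2 + t^3 + 2t^4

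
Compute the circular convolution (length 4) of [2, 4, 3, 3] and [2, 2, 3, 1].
Use y[k] = Σ_j x[j]·h[(k-j) mod 4]. y[0] = 2×2 + 4×1 + 3×3 + 3×2 = 23; y[1] = 2×2 + 4×2 + 3×1 + 3×3 = 24; y[2] = 2×3 + 4×2 + 3×2 + 3×1 = 23; y[3] = 2×1 + 4×3 + 3×2 + 3×2 = 26. Result: [23, 24, 23, 26]

[23, 24, 23, 26]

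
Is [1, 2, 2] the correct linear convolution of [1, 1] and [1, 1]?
Recompute linear convolution of [1, 1] and [1, 1]: y[0] = 1×1 = 1; y[1] = 1×1 + 1×1 = 2; y[2] = 1×1 = 1 → [1, 2, 1]. Compare to given [1, 2, 2]: they differ at index 2: given 2, correct 1, so answer: No

No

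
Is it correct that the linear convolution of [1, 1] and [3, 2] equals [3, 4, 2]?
Recompute linear convolution of [1, 1] and [3, 2]: y[0] = 1×3 = 3; y[1] = 1×2 + 1×3 = 5; y[2] = 1×2 = 2 → [3, 5, 2]. Compare to given [3, 4, 2]: they differ at index 1: given 4, correct 5, so answer: No

No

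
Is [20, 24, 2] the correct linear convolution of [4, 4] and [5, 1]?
Recompute linear convolution of [4, 4] and [5, 1]: y[0] = 4×5 = 20; y[1] = 4×1 + 4×5 = 24; y[2] = 4×1 = 4 → [20, 24, 4]. Compare to given [20, 24, 2]: they differ at index 2: given 2, correct 4, so answer: No

No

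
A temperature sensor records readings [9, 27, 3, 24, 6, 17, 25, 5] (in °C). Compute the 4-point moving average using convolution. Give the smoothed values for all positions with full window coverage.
4-point moving average kernel = [1, 1, 1, 1]. Apply in 'valid' mode (full window coverage): avg[0] = (9 + 27 + 3 + 24) / 4 = 15.75; avg[1] = (27 + 3 + 24 + 6) / 4 = 15.0; avg[2] = (3 + 24 + 6 + 17) / 4 = 12.5; avg[3] = (24 + 6 + 17 + 25) / 4 = 18.0; avg[4] = (6 + 17 + 25 + 5) / 4 = 13.25. Smoothed values: [15.75, 15.0, 12.5, 18.0, 13.25]

[15.75, 15.0, 12.5, 18.0, 13.25]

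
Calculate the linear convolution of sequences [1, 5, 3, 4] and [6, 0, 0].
y[0] = 1×6 = 6; y[1] = 1×0 + 5×6 = 30; y[2] = 1×0 + 5×0 + 3×6 = 18; y[3] = 5×0 + 3×0 + 4×6 = 24; y[4] = 3×0 + 4×0 = 0; y[5] = 4×0 = 0

[6, 30, 18, 24, 0, 0]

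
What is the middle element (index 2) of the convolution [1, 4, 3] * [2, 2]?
Use y[k] = Σ_i a[i]·b[k-i] at k=2. y[2] = 4×2 + 3×2 = 14

14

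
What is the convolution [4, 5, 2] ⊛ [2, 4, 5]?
y[0] = 4×2 = 8; y[1] = 4×4 + 5×2 = 26; y[2] = 4×5 + 5×4 + 2×2 = 44; y[3] = 5×5 + 2×4 = 33; y[4] = 2×5 = 10

[8, 26, 44, 33, 10]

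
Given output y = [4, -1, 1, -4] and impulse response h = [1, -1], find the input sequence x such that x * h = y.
Deconvolve y=[4, -1, 1, -4] by h=[1, -1]. Since h[0]=1, solve forward: x[0] = y[0] / 1 = 4; x[1] = (y[1] - 4×-1) / 1 = 3; x[2] = (y[2] - 3×-1) / 1 = 4. So x = [4, 3, 4]. Check by forward convolution: y[0] = 4×1 = 4; y[1] = 4×-1 + 3×1 = -1; y[2] = 3×-1 + 4×1 = 1; y[3] = 4×-1 = -4

[4, 3, 4]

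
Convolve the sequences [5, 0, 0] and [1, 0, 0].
y[0] = 5×1 = 5; y[1] = 5×0 + 0×1 = 0; y[2] = 5×0 + 0×0 + 0×1 = 0; y[3] = 0×0 + 0×0 = 0; y[4] = 0×0 = 0

[5, 0, 0, 0, 0]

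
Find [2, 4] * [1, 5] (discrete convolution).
y[0] = 2×1 = 2; y[1] = 2×5 + 4×1 = 14; y[2] = 4×5 = 20

[2, 14, 20]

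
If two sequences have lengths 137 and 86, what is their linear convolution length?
Linear/full convolution length: m + n - 1 = 137 + 86 - 1 = 222

222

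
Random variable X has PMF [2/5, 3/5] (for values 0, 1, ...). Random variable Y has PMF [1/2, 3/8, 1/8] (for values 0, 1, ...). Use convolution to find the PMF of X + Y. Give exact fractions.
P(X+Y=k) = Σ_i P(X=i)·P(Y=k-i) — a convolution of [2/5, 3/5] and [1/2, 3/8, 1/8]. P(X+Y=0) = (2/5)×(1/2) = 1/5; P(X+Y=1) = (2/5)×(3/8) + (3/5)×(1/2) = 3/20 + 3/10 = 9/20; P(X+Y=2) = (2/5)×(1/8) + (3/5)×(3/8) = 1/20 + 9/40 = 11/40; P(X+Y=3) = (3/5)×(1/8) = 3/40. PMF: [1/5, 9/20, 11/40, 3/40] (sums to 1 ✓)

[1/5, 9/20, 11/40, 3/40]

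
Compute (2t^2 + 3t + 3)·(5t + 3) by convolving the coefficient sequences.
Ascending coefficients: a = [3, 3, 2], b = [3, 5]. c[0] = 3×3 = 9; c[1] = 3×5 + 3×3 = 24; c[2] = 3×5 + 2×3 = 21; c[3] = 2×5 = 10. Result coefficients: [9, 24, 21, 10] → 10t^3 + 21t^2 + 24t + 9

10t^3 + 21t^2 + 24t + 9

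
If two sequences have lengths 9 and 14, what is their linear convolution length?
Linear/full convolution length: m + n - 1 = 9 + 14 - 1 = 22

22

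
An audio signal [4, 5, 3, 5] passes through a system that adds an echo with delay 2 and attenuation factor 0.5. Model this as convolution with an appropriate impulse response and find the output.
Direct-path + delayed-attenuated-path model → impulse response h = [1, 0, 0.5] (1 at lag 0, 0.5 at lag 2). Output y[n] = x[n] + 0.5·x[n - 2] (with x[n] = 0 outside 0..3): y[0] = 4 + 0.5×0 = 4; y[1] = 5 + 0.5×0 = 5; y[2] = 3 + 0.5×4 = 5.0; y[3] = 5 + 0.5×5 = 7.5; y[4] = 0 + 0.5×3 = 1.5; y[5] = 0 + 0.5×5 = 2.5. So y = [4, 5, 5.0, 7.5, 1.5, 2.5]

[4, 5, 5.0, 7.5, 1.5, 2.5]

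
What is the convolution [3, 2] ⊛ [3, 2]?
y[0] = 3×3 = 9; y[1] = 3×2 + 2×3 = 12; y[2] = 2×2 = 4

[9, 12, 4]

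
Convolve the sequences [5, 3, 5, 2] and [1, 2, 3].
y[0] = 5×1 = 5; y[1] = 5×2 + 3×1 = 13; y[2] = 5×3 + 3×2 + 5×1 = 26; y[3] = 3×3 + 5×2 + 2×1 = 21; y[4] = 5×3 + 2×2 = 19; y[5] = 2×3 = 6

[5, 13, 26, 21, 19, 6]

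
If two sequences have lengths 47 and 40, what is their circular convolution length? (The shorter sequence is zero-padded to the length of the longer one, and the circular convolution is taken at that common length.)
Circular convolution (zero-padding the shorter input) has length max(m, n) = max(47, 40) = 47

47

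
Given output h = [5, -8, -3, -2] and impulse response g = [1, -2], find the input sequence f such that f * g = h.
Deconvolve h=[5, -8, -3, -2] by g=[1, -2]. Since g[0]=1, solve forward: f[0] = h[0] / 1 = 5; f[1] = (h[1] - 5×-2) / 1 = 2; f[2] = (h[2] - 2×-2) / 1 = 1. So f = [5, 2, 1]. Check by forward convolution: h[0] = 5×1 = 5; h[1] = 5×-2 + 2×1 = -8; h[2] = 2×-2 + 1×1 = -3; h[3] = 1×-2 = -2

[5, 2, 1]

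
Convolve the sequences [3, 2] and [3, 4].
y[0] = 3×3 = 9; y[1] = 3×4 + 2×3 = 18; y[2] = 2×4 = 8

[9, 18, 8]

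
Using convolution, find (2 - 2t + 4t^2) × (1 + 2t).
Ascending coefficients: a = [2, -2, 4], b = [1, 2]. c[0] = 2×1 = 2; c[1] = 2×2 + -2×1 = 2; c[2] = -2×2 + 4×1 = 0; c[3] = 4×2 = 8. Result coefficients: [2, 2, 0, 8] → 2 + 2t + 8t^3

2 + 2t + 8t^3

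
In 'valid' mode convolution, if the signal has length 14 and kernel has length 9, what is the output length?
'Valid' mode counts only positions where the kernel fully overlaps the signal: m - n + 1 = 14 - 9 + 1 = 6

6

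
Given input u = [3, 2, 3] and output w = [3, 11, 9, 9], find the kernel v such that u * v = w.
Output length 4 = len(u) + len(v) - 1 ⇒ len(v) = 2. Solve v forward using v[k] = (w[k] - Σ_{i≥1} u[i]·v[k-i]) / u[0]: v[0] = w[0] / u[0] = 3 / 3 = 1; v[1] = (w[1] - 2×1) / u[0] = (11 - 2×1) / 3 = 3. So v = [1, 3]. Forward-check [3, 2, 3] * [1, 3]: w[0] = 3×1 = 3; w[1] = 3×3 + 2×1 = 11; w[2] = 2×3 + 3×1 = 9; w[3] = 3×3 = 9 → [3, 11, 9, 9] ✓

[1, 3]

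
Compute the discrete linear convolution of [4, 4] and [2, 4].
y[0] = 4×2 = 8; y[1] = 4×4 + 4×2 = 24; y[2] = 4×4 = 16

[8, 24, 16]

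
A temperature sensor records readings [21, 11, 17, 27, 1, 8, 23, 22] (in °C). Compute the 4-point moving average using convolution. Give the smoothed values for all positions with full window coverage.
4-point moving average kernel = [1, 1, 1, 1]. Apply in 'valid' mode (full window coverage): avg[0] = (21 + 11 + 17 + 27) / 4 = 19.0; avg[1] = (11 + 17 + 27 + 1) / 4 = 14.0; avg[2] = (17 + 27 + 1 + 8) / 4 = 13.25; avg[3] = (27 + 1 + 8 + 23) / 4 = 14.75; avg[4] = (1 + 8 + 23 + 22) / 4 = 13.5. Smoothed values: [19.0, 14.0, 13.25, 14.75, 13.5]

[19.0, 14.0, 13.25, 14.75, 13.5]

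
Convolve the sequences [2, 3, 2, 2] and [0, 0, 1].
y[0] = 2×0 = 0; y[1] = 2×0 + 3×0 = 0; y[2] = 2×1 + 3×0 + 2×0 = 2; y[3] = 3×1 + 2×0 + 2×0 = 3; y[4] = 2×1 + 2×0 = 2; y[5] = 2×1 = 2

[0, 0, 2, 3, 2, 2]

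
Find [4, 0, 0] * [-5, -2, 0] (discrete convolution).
y[0] = 4×-5 = -20; y[1] = 4×-2 + 0×-5 = -8; y[2] = 4×0 + 0×-2 + 0×-5 = 0; y[3] = 0×0 + 0×-2 = 0; y[4] = 0×0 = 0

[-20, -8, 0, 0, 0]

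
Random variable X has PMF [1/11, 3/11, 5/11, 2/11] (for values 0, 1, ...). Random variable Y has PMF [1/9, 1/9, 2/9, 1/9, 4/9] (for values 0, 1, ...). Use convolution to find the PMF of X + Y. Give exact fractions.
P(X+Y=k) = Σ_i P(X=i)·P(Y=k-i) — a convolution of [1/11, 3/11, 5/11, 2/11] and [1/9, 1/9, 2/9, 1/9, 4/9]. P(X+Y=0) = (1/11)×(1/9) = 1/99; P(X+Y=1) = (1/11)×(1/9) + (3/11)×(1/9) = 1/99 + 1/33 = 4/99; P(X+Y=2) = (1/11)×(2/9) + (3/11)×(1/9) + (5/11)×(1/9) = 2/99 + 1/33 + 5/99 = 10/99; P(X+Y=3) = (1/11)×(1/9) + (3/11)×(2/9) + (5/11)×(1/9) + (2/11)×(1/9) = 1/99 + 2/33 + 5/99 + 2/99 = 14/99; P(X+Y=4) = (1/11)×(4/9) + (3/11)×(1/9) + (5/11)×(2/9) + (2/11)×(1/9) = 4/99 + 1/33 + 10/99 + 2/99 = 19/99; P(X+Y=5) = (3/11)×(4/9) + (5/11)×(1/9) + (2/11)×(2/9) = 4/33 + 5/99 + 4/99 = 7/33; P(X+Y=6) = (5/11)×(4/9) + (2/11)×(1/9) = 20/99 + 2/99 = 2/9; P(X+Y=7) = (2/11)×(4/9) = 8/99. PMF: [1/99, 4/99, 10/99, 14/99, 19/99, 7/33, 2/9, 8/99] (sums to 1 ✓)

[1/99, 4/99, 10/99, 14/99, 19/99, 7/33, 2/9, 8/99]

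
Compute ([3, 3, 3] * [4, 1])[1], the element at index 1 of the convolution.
Use y[k] = Σ_i a[i]·b[k-i] at k=1. y[1] = 3×1 + 3×4 = 15

15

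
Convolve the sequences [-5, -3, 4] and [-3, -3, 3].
y[0] = -5×-3 = 15; y[1] = -5×-3 + -3×-3 = 24; y[2] = -5×3 + -3×-3 + 4×-3 = -18; y[3] = -3×3 + 4×-3 = -21; y[4] = 4×3 = 12

[15, 24, -18, -21, 12]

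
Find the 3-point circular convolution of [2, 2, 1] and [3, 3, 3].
Use y[k] = Σ_j f[j]·g[(k-j) mod 3]. y[0] = 2×3 + 2×3 + 1×3 = 15; y[1] = 2×3 + 2×3 + 1×3 = 15; y[2] = 2×3 + 2×3 + 1×3 = 15. Result: [15, 15, 15]

[15, 15, 15]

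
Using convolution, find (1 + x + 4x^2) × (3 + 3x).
Ascending coefficients: a = [1, 1, 4], b = [3, 3]. c[0] = 1×3 = 3; c[1] = 1×3 + 1×3 = 6; c[2] = 1×3 + 4×3 = 15; c[3] = 4×3 = 12. Result coefficients: [3, 6, 15, 12] → 3 + 6x + 15x^2 + 12x^3

3 + 6x + 15x^2 + 12x^3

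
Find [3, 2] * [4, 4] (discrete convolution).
y[0] = 3×4 = 12; y[1] = 3×4 + 2×4 = 20; y[2] = 2×4 = 8

[12, 20, 8]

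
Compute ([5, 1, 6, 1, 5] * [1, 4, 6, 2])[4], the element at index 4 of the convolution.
Use y[k] = Σ_i a[i]·b[k-i] at k=4. y[4] = 1×2 + 6×6 + 1×4 + 5×1 = 47

47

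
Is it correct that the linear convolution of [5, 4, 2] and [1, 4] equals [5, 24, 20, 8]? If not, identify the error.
Recompute linear convolution of [5, 4, 2] and [1, 4]: y[0] = 5×1 = 5; y[1] = 5×4 + 4×1 = 24; y[2] = 4×4 + 2×1 = 18; y[3] = 2×4 = 8 → [5, 24, 18, 8]. Compare to given [5, 24, 20, 8]: they differ at index 2: given 20, correct 18, so answer: No

No. Error at index 2: given 20, correct 18.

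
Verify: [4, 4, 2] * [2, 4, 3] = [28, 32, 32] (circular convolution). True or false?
Recompute circular convolution of [4, 4, 2] and [2, 4, 3]: y[0] = 4×2 + 4×3 + 2×4 = 28; y[1] = 4×4 + 4×2 + 2×3 = 30; y[2] = 4×3 + 4×4 + 2×2 = 32 → [28, 30, 32]. Compare to given [28, 32, 32]: they differ at index 1: given 32, correct 30, so answer: No

No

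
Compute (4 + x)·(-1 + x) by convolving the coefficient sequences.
Ascending coefficients: a = [4, 1], b = [-1, 1]. c[0] = 4×-1 = -4; c[1] = 4×1 + 1×-1 = 3; c[2] = 1×1 = 1. Result coefficients: [-4, 3, 1] → -4 + 3x + x^2

-4 + 3x + x^2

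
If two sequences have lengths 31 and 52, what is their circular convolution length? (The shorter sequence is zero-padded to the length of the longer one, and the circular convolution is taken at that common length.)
Circular convolution (zero-padding the shorter input) has length max(m, n) = max(31, 52) = 52

52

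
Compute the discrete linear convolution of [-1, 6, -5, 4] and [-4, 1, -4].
y[0] = -1×-4 = 4; y[1] = -1×1 + 6×-4 = -25; y[2] = -1×-4 + 6×1 + -5×-4 = 30; y[3] = 6×-4 + -5×1 + 4×-4 = -45; y[4] = -5×-4 + 4×1 = 24; y[5] = 4×-4 = -16

[4, -25, 30, -45, 24, -16]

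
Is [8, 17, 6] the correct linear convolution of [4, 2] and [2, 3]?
Recompute linear convolution of [4, 2] and [2, 3]: y[0] = 4×2 = 8; y[1] = 4×3 + 2×2 = 16; y[2] = 2×3 = 6 → [8, 16, 6]. Compare to given [8, 17, 6]: they differ at index 1: given 17, correct 16, so answer: No

No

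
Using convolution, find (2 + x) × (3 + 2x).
Ascending coefficients: a = [2, 1], b = [3, 2]. c[0] = 2×3 = 6; c[1] = 2×2 + 1×3 = 7; c[2] = 1×2 = 2. Result coefficients: [6, 7, 2] → 6 + 7x + 2x^2

6 + 7x + 2x^2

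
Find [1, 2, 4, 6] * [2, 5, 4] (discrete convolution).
y[0] = 1×2 = 2; y[1] = 1×5 + 2×2 = 9; y[2] = 1×4 + 2×5 + 4×2 = 22; y[3] = 2×4 + 4×5 + 6×2 = 40; y[4] = 4×4 + 6×5 = 46; y[5] = 6×4 = 24

[2, 9, 22, 40, 46, 24]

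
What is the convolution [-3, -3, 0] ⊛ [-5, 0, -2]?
y[0] = -3×-5 = 15; y[1] = -3×0 + -3×-5 = 15; y[2] = -3×-2 + -3×0 + 0×-5 = 6; y[3] = -3×-2 + 0×0 = 6; y[4] = 0×-2 = 0

[15, 15, 6, 6, 0]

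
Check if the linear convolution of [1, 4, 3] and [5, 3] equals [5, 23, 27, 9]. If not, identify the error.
Recompute linear convolution of [1, 4, 3] and [5, 3]: y[0] = 1×5 = 5; y[1] = 1×3 + 4×5 = 23; y[2] = 4×3 + 3×5 = 27; y[3] = 3×3 = 9 → [5, 23, 27, 9]. Given [5, 23, 27, 9] matches, so answer: Yes

Yes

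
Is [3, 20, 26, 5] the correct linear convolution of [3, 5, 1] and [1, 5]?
Recompute linear convolution of [3, 5, 1] and [1, 5]: y[0] = 3×1 = 3; y[1] = 3×5 + 5×1 = 20; y[2] = 5×5 + 1×1 = 26; y[3] = 1×5 = 5 → [3, 20, 26, 5]. Given [3, 20, 26, 5] matches, so answer: Yes

Yes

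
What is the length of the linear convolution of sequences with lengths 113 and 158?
Linear/full convolution length: m + n - 1 = 113 + 158 - 1 = 270

270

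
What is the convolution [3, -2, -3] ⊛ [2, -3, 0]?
y[0] = 3×2 = 6; y[1] = 3×-3 + -2×2 = -13; y[2] = 3×0 + -2×-3 + -3×2 = 0; y[3] = -2×0 + -3×-3 = 9; y[4] = -3×0 = 0

[6, -13, 0, 9, 0]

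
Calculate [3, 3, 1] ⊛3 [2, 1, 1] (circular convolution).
Use y[k] = Σ_j a[j]·b[(k-j) mod 3]. y[0] = 3×2 + 3×1 + 1×1 = 10; y[1] = 3×1 + 3×2 + 1×1 = 10; y[2] = 3×1 + 3×1 + 1×2 = 8. Result: [10, 10, 8]

[10, 10, 8]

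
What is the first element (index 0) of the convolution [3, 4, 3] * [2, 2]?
Use y[k] = Σ_i a[i]·b[k-i] at k=0. y[0] = 3×2 = 6

6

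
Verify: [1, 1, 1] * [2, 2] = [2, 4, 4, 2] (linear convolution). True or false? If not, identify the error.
Recompute linear convolution of [1, 1, 1] and [2, 2]: y[0] = 1×2 = 2; y[1] = 1×2 + 1×2 = 4; y[2] = 1×2 + 1×2 = 4; y[3] = 1×2 = 2 → [2, 4, 4, 2]. Given [2, 4, 4, 2] matches, so answer: Yes

Yes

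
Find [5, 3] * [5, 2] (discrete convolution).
y[0] = 5×5 = 25; y[1] = 5×2 + 3×5 = 25; y[2] = 3×2 = 6

[25, 25, 6]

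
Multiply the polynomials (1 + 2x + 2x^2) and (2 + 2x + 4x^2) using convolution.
Ascending coefficients: a = [1, 2, 2], b = [2, 2, 4]. c[0] = 1×2 = 2; c[1] = 1×2 + 2×2 = 6; c[2] = 1×4 + 2×2 + 2×2 = 12; c[3] = 2×4 + 2×2 = 12; c[4] = 2×4 = 8. Result coefficients: [2, 6, 12, 12, 8] → 2 + 6x + 12x^2 + 12x^3 + 8x^4

2 + 6x + 12x^2 + 12x^3 + 8x^4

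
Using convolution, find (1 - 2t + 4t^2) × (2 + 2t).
Ascending coefficients: a = [1, -2, 4], b = [2, 2]. c[0] = 1×2 = 2; c[1] = 1×2 + -2×2 = -2; c[2] = -2×2 + 4×2 = 4; c[3] = 4×2 = 8. Result coefficients: [2, -2, 4, 8] → 2 - 2t + 4t^2 + 8t^3

2 - 2t + 4t^2 + 8t^3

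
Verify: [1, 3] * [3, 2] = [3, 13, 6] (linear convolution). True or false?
Recompute linear convolution of [1, 3] and [3, 2]: y[0] = 1×3 = 3; y[1] = 1×2 + 3×3 = 11; y[2] = 3×2 = 6 → [3, 11, 6]. Compare to given [3, 13, 6]: they differ at index 1: given 13, correct 11, so answer: No

No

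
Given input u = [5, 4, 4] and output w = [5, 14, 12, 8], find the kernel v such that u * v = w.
Output length 4 = len(u) + len(v) - 1 ⇒ len(v) = 2. Solve v forward using v[k] = (w[k] - Σ_{i≥1} u[i]·v[k-i]) / u[0]: v[0] = w[0] / u[0] = 5 / 5 = 1; v[1] = (w[1] - 4×1) / u[0] = (14 - 4×1) / 5 = 2. So v = [1, 2]. Forward-check [5, 4, 4] * [1, 2]: w[0] = 5×1 = 5; w[1] = 5×2 + 4×1 = 14; w[2] = 4×2 + 4×1 = 12; w[3] = 4×2 = 8 → [5, 14, 12, 8] ✓

[1, 2]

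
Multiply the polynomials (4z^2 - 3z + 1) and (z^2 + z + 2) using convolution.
Ascending coefficients: a = [1, -3, 4], b = [2, 1, 1]. c[0] = 1×2 = 2; c[1] = 1×1 + -3×2 = -5; c[2] = 1×1 + -3×1 + 4×2 = 6; c[3] = -3×1 + 4×1 = 1; c[4] = 4×1 = 4. Result coefficients: [2, -5, 6, 1, 4] → 4z^4 + z^3 + 6z^2 - 5z + 2

4z^4 + z^3 + 6z^2 - 5z + 2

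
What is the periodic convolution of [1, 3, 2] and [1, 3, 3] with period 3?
Use y[k] = Σ_j s[j]·t[(k-j) mod 3]. y[0] = 1×1 + 3×3 + 2×3 = 16; y[1] = 1×3 + 3×1 + 2×3 = 12; y[2] = 1×3 + 3×3 + 2×1 = 14. Result: [16, 12, 14]

[16, 12, 14]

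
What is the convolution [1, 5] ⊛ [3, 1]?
y[0] = 1×3 = 3; y[1] = 1×1 + 5×3 = 16; y[2] = 5×1 = 5

[3, 16, 5]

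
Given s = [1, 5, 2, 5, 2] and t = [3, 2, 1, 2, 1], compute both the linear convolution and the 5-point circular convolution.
Linear: y_lin[0] = 1×3 = 3; y_lin[1] = 1×2 + 5×3 = 17; y_lin[2] = 1×1 + 5×2 + 2×3 = 17; y_lin[3] = 1×2 + 5×1 + 2×2 + 5×3 = 26; y_lin[4] = 1×1 + 5×2 + 2×1 + 5×2 + 2×3 = 29; y_lin[5] = 5×1 + 2×2 + 5×1 + 2×2 = 18; y_lin[6] = 2×1 + 5×2 + 2×1 = 14; y_lin[7] = 5×1 + 2×2 = 9; y_lin[8] = 2×1 = 2 → [3, 17, 17, 26, 29, 18, 14, 9, 2]. Circular (length 5): y[0] = 1×3 + 5×1 + 2×2 + 5×1 + 2×2 = 21; y[1] = 1×2 + 5×3 + 2×1 + 5×2 + 2×1 = 31; y[2] = 1×1 + 5×2 + 2×3 + 5×1 + 2×2 = 26; y[3] = 1×2 + 5×1 + 2×2 + 5×3 + 2×1 = 28; y[4] = 1×1 + 5×2 + 2×1 + 5×2 + 2×3 = 29 → [21, 31, 26, 28, 29]

Linear: [3, 17, 17, 26, 29, 18, 14, 9, 2], Circular: [21, 31, 26, 28, 29]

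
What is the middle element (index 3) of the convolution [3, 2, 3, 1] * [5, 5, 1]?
Use y[k] = Σ_i a[i]·b[k-i] at k=3. y[3] = 2×1 + 3×5 + 1×5 = 22

22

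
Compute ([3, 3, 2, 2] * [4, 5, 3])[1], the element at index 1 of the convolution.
Use y[k] = Σ_i a[i]·b[k-i] at k=1. y[1] = 3×5 + 3×4 = 27

27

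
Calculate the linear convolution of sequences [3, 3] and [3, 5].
y[0] = 3×3 = 9; y[1] = 3×5 + 3×3 = 24; y[2] = 3×5 = 15

[9, 24, 15]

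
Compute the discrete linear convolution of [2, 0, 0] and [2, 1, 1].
y[0] = 2×2 = 4; y[1] = 2×1 + 0×2 = 2; y[2] = 2×1 + 0×1 + 0×2 = 2; y[3] = 0×1 + 0×1 = 0; y[4] = 0×1 = 0

[4, 2, 2, 0, 0]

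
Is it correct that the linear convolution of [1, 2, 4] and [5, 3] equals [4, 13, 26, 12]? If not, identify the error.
Recompute linear convolution of [1, 2, 4] and [5, 3]: y[0] = 1×5 = 5; y[1] = 1×3 + 2×5 = 13; y[2] = 2×3 + 4×5 = 26; y[3] = 4×3 = 12 → [5, 13, 26, 12]. Compare to given [4, 13, 26, 12]: they differ at index 0: given 4, correct 5, so answer: No

No. Error at index 0: given 4, correct 5.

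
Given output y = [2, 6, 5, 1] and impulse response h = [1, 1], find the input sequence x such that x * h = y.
Deconvolve y=[2, 6, 5, 1] by h=[1, 1]. Since h[0]=1, solve forward: x[0] = y[0] / 1 = 2; x[1] = (y[1] - 2×1) / 1 = 4; x[2] = (y[2] - 4×1) / 1 = 1. So x = [2, 4, 1]. Check by forward convolution: y[0] = 2×1 = 2; y[1] = 2×1 + 4×1 = 6; y[2] = 4×1 + 1×1 = 5; y[3] = 1×1 = 1

[2, 4, 1]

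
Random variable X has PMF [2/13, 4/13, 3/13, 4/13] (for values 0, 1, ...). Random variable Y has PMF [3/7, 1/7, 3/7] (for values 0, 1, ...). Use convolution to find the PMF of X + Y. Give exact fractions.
P(X+Y=k) = Σ_i P(X=i)·P(Y=k-i) — a convolution of [2/13, 4/13, 3/13, 4/13] and [3/7, 1/7, 3/7]. P(X+Y=0) = (2/13)×(3/7) = 6/91; P(X+Y=1) = (2/13)×(1/7) + (4/13)×(3/7) = 2/91 + 12/91 = 2/13; P(X+Y=2) = (2/13)×(3/7) + (4/13)×(1/7) + (3/13)×(3/7) = 6/91 + 4/91 + 9/91 = 19/91; P(X+Y=3) = (4/13)×(3/7) + (3/13)×(1/7) + (4/13)×(3/7) = 12/91 + 3/91 + 12/91 = 27/91; P(X+Y=4) = (3/13)×(3/7) + (4/13)×(1/7) = 9/91 + 4/91 = 1/7; P(X+Y=5) = (4/13)×(3/7) = 12/91. PMF: [6/91, 2/13, 19/91, 27/91, 1/7, 12/91] (sums to 1 ✓)

[6/91, 2/13, 19/91, 27/91, 1/7, 12/91]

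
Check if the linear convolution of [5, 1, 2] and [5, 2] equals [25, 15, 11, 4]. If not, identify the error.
Recompute linear convolution of [5, 1, 2] and [5, 2]: y[0] = 5×5 = 25; y[1] = 5×2 + 1×5 = 15; y[2] = 1×2 + 2×5 = 12; y[3] = 2×2 = 4 → [25, 15, 12, 4]. Compare to given [25, 15, 11, 4]: they differ at index 2: given 11, correct 12, so answer: No

No. Error at index 2: given 11, correct 12.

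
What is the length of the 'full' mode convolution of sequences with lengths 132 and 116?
Linear/full convolution length: m + n - 1 = 132 + 116 - 1 = 247

247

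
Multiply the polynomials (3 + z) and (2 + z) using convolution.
Ascending coefficients: a = [3, 1], b = [2, 1]. c[0] = 3×2 = 6; c[1] = 3×1 + 1×2 = 5; c[2] = 1×1 = 1. Result coefficients: [6, 5, 1] → 6 + 5z + z^2

6 + 5z + z^2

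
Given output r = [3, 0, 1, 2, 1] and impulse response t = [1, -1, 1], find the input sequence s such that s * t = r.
Deconvolve r=[3, 0, 1, 2, 1] by t=[1, -1, 1]. Since t[0]=1, solve forward: s[0] = r[0] / 1 = 3; s[1] = (r[1] - 3×-1) / 1 = 3; s[2] = (r[2] - 3×-1 - 3×1) / 1 = 1. So s = [3, 3, 1]. Check by forward convolution: r[0] = 3×1 = 3; r[1] = 3×-1 + 3×1 = 0; r[2] = 3×1 + 3×-1 + 1×1 = 1; r[3] = 3×1 + 1×-1 = 2; r[4] = 1×1 = 1

[3, 3, 1]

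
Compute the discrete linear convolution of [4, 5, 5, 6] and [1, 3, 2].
y[0] = 4×1 = 4; y[1] = 4×3 + 5×1 = 17; y[2] = 4×2 + 5×3 + 5×1 = 28; y[3] = 5×2 + 5×3 + 6×1 = 31; y[4] = 5×2 + 6×3 = 28; y[5] = 6×2 = 12

[4, 17, 28, 31, 28, 12]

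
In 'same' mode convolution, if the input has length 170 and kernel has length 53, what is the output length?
'Same' mode returns an output with the same length as the input: 170

170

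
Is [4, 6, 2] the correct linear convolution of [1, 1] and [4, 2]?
Recompute linear convolution of [1, 1] and [4, 2]: y[0] = 1×4 = 4; y[1] = 1×2 + 1×4 = 6; y[2] = 1×2 = 2 → [4, 6, 2]. Given [4, 6, 2] matches, so answer: Yes

Yes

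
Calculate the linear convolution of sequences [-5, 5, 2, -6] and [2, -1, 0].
y[0] = -5×2 = -10; y[1] = -5×-1 + 5×2 = 15; y[2] = -5×0 + 5×-1 + 2×2 = -1; y[3] = 5×0 + 2×-1 + -6×2 = -14; y[4] = 2×0 + -6×-1 = 6; y[5] = -6×0 = 0

[-10, 15, -1, -14, 6, 0]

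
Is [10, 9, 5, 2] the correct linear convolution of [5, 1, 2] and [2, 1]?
Recompute linear convolution of [5, 1, 2] and [2, 1]: y[0] = 5×2 = 10; y[1] = 5×1 + 1×2 = 7; y[2] = 1×1 + 2×2 = 5; y[3] = 2×1 = 2 → [10, 7, 5, 2]. Compare to given [10, 9, 5, 2]: they differ at index 1: given 9, correct 7, so answer: No

No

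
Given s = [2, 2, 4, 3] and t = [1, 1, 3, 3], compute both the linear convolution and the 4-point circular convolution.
Linear: y_lin[0] = 2×1 = 2; y_lin[1] = 2×1 + 2×1 = 4; y_lin[2] = 2×3 + 2×1 + 4×1 = 12; y_lin[3] = 2×3 + 2×3 + 4×1 + 3×1 = 19; y_lin[4] = 2×3 + 4×3 + 3×1 = 21; y_lin[5] = 4×3 + 3×3 = 21; y_lin[6] = 3×3 = 9 → [2, 4, 12, 19, 21, 21, 9]. Circular (length 4): y[0] = 2×1 + 2×3 + 4×3 + 3×1 = 23; y[1] = 2×1 + 2×1 + 4×3 + 3×3 = 25; y[2] = 2×3 + 2×1 + 4×1 + 3×3 = 21; y[3] = 2×3 + 2×3 + 4×1 + 3×1 = 19 → [23, 25, 21, 19]

Linear: [2, 4, 12, 19, 21, 21, 9], Circular: [23, 25, 21, 19]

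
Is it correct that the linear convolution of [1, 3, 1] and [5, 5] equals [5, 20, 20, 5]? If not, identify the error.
Recompute linear convolution of [1, 3, 1] and [5, 5]: y[0] = 1×5 = 5; y[1] = 1×5 + 3×5 = 20; y[2] = 3×5 + 1×5 = 20; y[3] = 1×5 = 5 → [5, 20, 20, 5]. Given [5, 20, 20, 5] matches, so answer: Yes

Yes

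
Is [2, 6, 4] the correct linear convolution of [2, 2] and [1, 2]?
Recompute linear convolution of [2, 2] and [1, 2]: y[0] = 2×1 = 2; y[1] = 2×2 + 2×1 = 6; y[2] = 2×2 = 4 → [2, 6, 4]. Given [2, 6, 4] matches, so answer: Yes

Yes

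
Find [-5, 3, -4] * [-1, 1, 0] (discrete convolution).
y[0] = -5×-1 = 5; y[1] = -5×1 + 3×-1 = -8; y[2] = -5×0 + 3×1 + -4×-1 = 7; y[3] = 3×0 + -4×1 = -4; y[4] = -4×0 = 0

[5, -8, 7, -4, 0]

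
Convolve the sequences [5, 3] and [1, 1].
y[0] = 5×1 = 5; y[1] = 5×1 + 3×1 = 8; y[2] = 3×1 = 3

[5, 8, 3]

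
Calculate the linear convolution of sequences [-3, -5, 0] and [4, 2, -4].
y[0] = -3×4 = -12; y[1] = -3×2 + -5×4 = -26; y[2] = -3×-4 + -5×2 + 0×4 = 2; y[3] = -5×-4 + 0×2 = 20; y[4] = 0×-4 = 0

[-12, -26, 2, 20, 0]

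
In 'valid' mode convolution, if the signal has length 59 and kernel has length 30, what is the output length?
'Valid' mode counts only positions where the kernel fully overlaps the signal: m - n + 1 = 59 - 30 + 1 = 30

30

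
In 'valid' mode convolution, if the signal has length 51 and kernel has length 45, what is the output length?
'Valid' mode counts only positions where the kernel fully overlaps the signal: m - n + 1 = 51 - 45 + 1 = 7

7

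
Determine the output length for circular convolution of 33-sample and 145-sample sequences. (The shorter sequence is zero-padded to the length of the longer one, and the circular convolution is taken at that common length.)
Circular convolution (zero-padding the shorter input) has length max(m, n) = max(33, 145) = 145

145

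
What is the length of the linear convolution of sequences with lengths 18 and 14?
Linear/full convolution length: m + n - 1 = 18 + 14 - 1 = 31

31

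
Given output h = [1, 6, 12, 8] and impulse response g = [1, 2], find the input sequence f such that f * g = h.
Deconvolve h=[1, 6, 12, 8] by g=[1, 2]. Since g[0]=1, solve forward: f[0] = h[0] / 1 = 1; f[1] = (h[1] - 1×2) / 1 = 4; f[2] = (h[2] - 4×2) / 1 = 4. So f = [1, 4, 4]. Check by forward convolution: h[0] = 1×1 = 1; h[1] = 1×2 + 4×1 = 6; h[2] = 4×2 + 4×1 = 12; h[3] = 4×2 = 8

[1, 4, 4]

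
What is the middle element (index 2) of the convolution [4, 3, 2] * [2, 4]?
Use y[k] = Σ_i a[i]·b[k-i] at k=2. y[2] = 3×4 + 2×2 = 16

16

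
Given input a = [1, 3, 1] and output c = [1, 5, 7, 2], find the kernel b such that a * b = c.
Output length 4 = len(a) + len(b) - 1 ⇒ len(b) = 2. Solve b forward using b[k] = (c[k] - Σ_{i≥1} a[i]·b[k-i]) / a[0]: b[0] = c[0] / a[0] = 1 / 1 = 1; b[1] = (c[1] - 3×1) / a[0] = (5 - 3×1) / 1 = 2. So b = [1, 2]. Forward-check [1, 3, 1] * [1, 2]: c[0] = 1×1 = 1; c[1] = 1×2 + 3×1 = 5; c[2] = 3×2 + 1×1 = 7; c[3] = 1×2 = 2 → [1, 5, 7, 2] ✓

[1, 2]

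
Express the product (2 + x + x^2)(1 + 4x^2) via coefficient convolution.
Ascending coefficients: a = [2, 1, 1], b = [1, 0, 4]. c[0] = 2×1 = 2; c[1] = 2×0 + 1×1 = 1; c[2] = 2×4 + 1×0 + 1×1 = 9; c[3] = 1×4 + 1×0 = 4; c[4] = 1×4 = 4. Result coefficients: [2, 1, 9, 4, 4] → 2 + x + 9x^2 + 4x^3 + 4x^4

2 + x + 9x^2 + 4x^3 + 4x^4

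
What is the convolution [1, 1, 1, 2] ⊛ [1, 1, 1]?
y[0] = 1×1 = 1; y[1] = 1×1 + 1×1 = 2; y[2] = 1×1 + 1×1 + 1×1 = 3; y[3] = 1×1 + 1×1 + 2×1 = 4; y[4] = 1×1 + 2×1 = 3; y[5] = 2×1 = 2

[1, 2, 3, 4, 3, 2]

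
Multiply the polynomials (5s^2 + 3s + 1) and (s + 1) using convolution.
Ascending coefficients: a = [1, 3, 5], b = [1, 1]. c[0] = 1×1 = 1; c[1] = 1×1 + 3×1 = 4; c[2] = 3×1 + 5×1 = 8; c[3] = 5×1 = 5. Result coefficients: [1, 4, 8, 5] → 5s^3 + 8s^2 + 4s + 1

5s^3 + 8s^2 + 4s + 1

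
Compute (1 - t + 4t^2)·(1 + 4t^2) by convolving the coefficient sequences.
Ascending coefficients: a = [1, -1, 4], b = [1, 0, 4]. c[0] = 1×1 = 1; c[1] = 1×0 + -1×1 = -1; c[2] = 1×4 + -1×0 + 4×1 = 8; c[3] = -1×4 + 4×0 = -4; c[4] = 4×4 = 16. Result coefficients: [1, -1, 8, -4, 16] → 1 - t + 8t^2 - 4t^3 + 16t^4

1 - t + 8t^2 - 4t^3 + 16t^4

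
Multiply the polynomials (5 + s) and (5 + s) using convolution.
Ascending coefficients: a = [5, 1], b = [5, 1]. c[0] = 5×5 = 25; c[1] = 5×1 + 1×5 = 10; c[2] = 1×1 = 1. Result coefficients: [25, 10, 1] → 25 + 10s + s^2

25 + 10s + s^2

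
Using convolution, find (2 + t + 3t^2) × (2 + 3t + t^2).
Ascending coefficients: a = [2, 1, 3], b = [2, 3, 1]. c[0] = 2×2 = 4; c[1] = 2×3 + 1×2 = 8; c[2] = 2×1 + 1×3 + 3×2 = 11; c[3] = 1×1 + 3×3 = 10; c[4] = 3×1 = 3. Result coefficients: [4, 8, 11, 10, 3] → 4 + 8t + 11t^2 + 10t^3 + 3t^4

4 + 8t + 11t^2 + 10t^3 + 3t^4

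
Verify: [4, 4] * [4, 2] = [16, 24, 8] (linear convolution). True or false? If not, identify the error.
Recompute linear convolution of [4, 4] and [4, 2]: y[0] = 4×4 = 16; y[1] = 4×2 + 4×4 = 24; y[2] = 4×2 = 8 → [16, 24, 8]. Given [16, 24, 8] matches, so answer: Yes

Yes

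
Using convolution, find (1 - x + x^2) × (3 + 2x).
Ascending coefficients: a = [1, -1, 1], b = [3, 2]. c[0] = 1×3 = 3; c[1] = 1×2 + -1×3 = -1; c[2] = -1×2 + 1×3 = 1; c[3] = 1×2 = 2. Result coefficients: [3, -1, 1, 2] → 3 - x + x^2 + 2x^3

3 - x + x^2 + 2x^3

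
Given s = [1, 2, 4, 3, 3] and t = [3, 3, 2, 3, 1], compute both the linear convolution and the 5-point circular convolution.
Linear: y_lin[0] = 1×3 = 3; y_lin[1] = 1×3 + 2×3 = 9; y_lin[2] = 1×2 + 2×3 + 4×3 = 20; y_lin[3] = 1×3 + 2×2 + 4×3 + 3×3 = 28; y_lin[4] = 1×1 + 2×3 + 4×2 + 3×3 + 3×3 = 33; y_lin[5] = 2×1 + 4×3 + 3×2 + 3×3 = 29; y_lin[6] = 4×1 + 3×3 + 3×2 = 19; y_lin[7] = 3×1 + 3×3 = 12; y_lin[8] = 3×1 = 3 → [3, 9, 20, 28, 33, 29, 19, 12, 3]. Circular (length 5): y[0] = 1×3 + 2×1 + 4×3 + 3×2 + 3×3 = 32; y[1] = 1×3 + 2×3 + 4×1 + 3×3 + 3×2 = 28; y[2] = 1×2 + 2×3 + 4×3 + 3×1 + 3×3 = 32; y[3] = 1×3 + 2×2 + 4×3 + 3×3 + 3×1 = 31; y[4] = 1×1 + 2×3 + 4×2 + 3×3 + 3×3 = 33 → [32, 28, 32, 31, 33]

Linear: [3, 9, 20, 28, 33, 29, 19, 12, 3], Circular: [32, 28, 32, 31, 33]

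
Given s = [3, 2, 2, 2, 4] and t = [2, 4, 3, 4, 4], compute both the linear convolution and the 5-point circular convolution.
Linear: y_lin[0] = 3×2 = 6; y_lin[1] = 3×4 + 2×2 = 16; y_lin[2] = 3×3 + 2×4 + 2×2 = 21; y_lin[3] = 3×4 + 2×3 + 2×4 + 2×2 = 30; y_lin[4] = 3×4 + 2×4 + 2×3 + 2×4 + 4×2 = 42; y_lin[5] = 2×4 + 2×4 + 2×3 + 4×4 = 38; y_lin[6] = 2×4 + 2×4 + 4×3 = 28; y_lin[7] = 2×4 + 4×4 = 24; y_lin[8] = 4×4 = 16 → [6, 16, 21, 30, 42, 38, 28, 24, 16]. Circular (length 5): y[0] = 3×2 + 2×4 + 2×4 + 2×3 + 4×4 = 44; y[1] = 3×4 + 2×2 + 2×4 + 2×4 + 4×3 = 44; y[2] = 3×3 + 2×4 + 2×2 + 2×4 + 4×4 = 45; y[3] = 3×4 + 2×3 + 2×4 + 2×2 + 4×4 = 46; y[4] = 3×4 + 2×4 + 2×3 + 2×4 + 4×2 = 42 → [44, 44, 45, 46, 42]

Linear: [6, 16, 21, 30, 42, 38, 28, 24, 16], Circular: [44, 44, 45, 46, 42]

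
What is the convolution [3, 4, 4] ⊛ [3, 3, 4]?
y[0] = 3×3 = 9; y[1] = 3×3 + 4×3 = 21; y[2] = 3×4 + 4×3 + 4×3 = 36; y[3] = 4×4 + 4×3 = 28; y[4] = 4×4 = 16

[9, 21, 36, 28, 16]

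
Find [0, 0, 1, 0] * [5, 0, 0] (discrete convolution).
y[0] = 0×5 = 0; y[1] = 0×0 + 0×5 = 0; y[2] = 0×0 + 0×0 + 1×5 = 5; y[3] = 0×0 + 1×0 + 0×5 = 0; y[4] = 1×0 + 0×0 = 0; y[5] = 0×0 = 0

[0, 0, 5, 0, 0, 0]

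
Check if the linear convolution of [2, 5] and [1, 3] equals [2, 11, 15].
Recompute linear convolution of [2, 5] and [1, 3]: y[0] = 2×1 = 2; y[1] = 2×3 + 5×1 = 11; y[2] = 5×3 = 15 → [2, 11, 15]. Given [2, 11, 15] matches, so answer: Yes

Yes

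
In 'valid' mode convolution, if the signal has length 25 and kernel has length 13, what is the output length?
'Valid' mode counts only positions where the kernel fully overlaps the signal: m - n + 1 = 25 - 13 + 1 = 13

13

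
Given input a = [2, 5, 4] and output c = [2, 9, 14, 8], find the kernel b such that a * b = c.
Output length 4 = len(a) + len(b) - 1 ⇒ len(b) = 2. Solve b forward using b[k] = (c[k] - Σ_{i≥1} a[i]·b[k-i]) / a[0]: b[0] = c[0] / a[0] = 2 / 2 = 1; b[1] = (c[1] - 5×1) / a[0] = (9 - 5×1) / 2 = 2. So b = [1, 2]. Forward-check [2, 5, 4] * [1, 2]: c[0] = 2×1 = 2; c[1] = 2×2 + 5×1 = 9; c[2] = 5×2 + 4×1 = 14; c[3] = 4×2 = 8 → [2, 9, 14, 8] ✓

[1, 2]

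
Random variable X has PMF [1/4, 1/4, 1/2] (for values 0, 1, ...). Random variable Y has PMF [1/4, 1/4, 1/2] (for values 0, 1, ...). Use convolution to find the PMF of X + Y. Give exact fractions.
P(X+Y=k) = Σ_i P(X=i)·P(Y=k-i) — a convolution of [1/4, 1/4, 1/2] and [1/4, 1/4, 1/2]. P(X+Y=0) = (1/4)×(1/4) = 1/16; P(X+Y=1) = (1/4)×(1/4) + (1/4)×(1/4) = 1/16 + 1/16 = 1/8; P(X+Y=2) = (1/4)×(1/2) + (1/4)×(1/4) + (1/2)×(1/4) = 1/8 + 1/16 + 1/8 = 5/16; P(X+Y=3) = (1/4)×(1/2) + (1/2)×(1/4) = 1/8 + 1/8 = 1/4; P(X+Y=4) = (1/2)×(1/2) = 1/4. PMF: [1/16, 1/8, 5/16, 1/4, 1/4] (sums to 1 ✓)

[1/16, 1/8, 5/16, 1/4, 1/4]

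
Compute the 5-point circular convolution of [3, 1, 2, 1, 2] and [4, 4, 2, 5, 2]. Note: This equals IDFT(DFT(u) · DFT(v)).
Either evaluate y[k] = Σ_j u[j]·v[(k-j) mod 5] directly, or use IDFT(DFT(u) · DFT(v)). y[0] = 3×4 + 1×2 + 2×5 + 1×2 + 2×4 = 34; y[1] = 3×4 + 1×4 + 2×2 + 1×5 + 2×2 = 29; y[2] = 3×2 + 1×4 + 2×4 + 1×2 + 2×5 = 30; y[3] = 3×5 + 1×2 + 2×4 + 1×4 + 2×2 = 33; y[4] = 3×2 + 1×5 + 2×2 + 1×4 + 2×4 = 27. Result: [34, 29, 30, 33, 27]

[34, 29, 30, 33, 27]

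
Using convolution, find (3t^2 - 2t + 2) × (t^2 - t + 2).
Ascending coefficients: a = [2, -2, 3], b = [2, -1, 1]. c[0] = 2×2 = 4; c[1] = 2×-1 + -2×2 = -6; c[2] = 2×1 + -2×-1 + 3×2 = 10; c[3] = -2×1 + 3×-1 = -5; c[4] = 3×1 = 3. Result coefficients: [4, -6, 10, -5, 3] → 3t^4 - 5t^3 + 10t^2 - 6t + 4

3t^4 - 5t^3 + 10t^2 - 6t + 4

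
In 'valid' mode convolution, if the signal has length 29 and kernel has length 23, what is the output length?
'Valid' mode counts only positions where the kernel fully overlaps the signal: m - n + 1 = 29 - 23 + 1 = 7

7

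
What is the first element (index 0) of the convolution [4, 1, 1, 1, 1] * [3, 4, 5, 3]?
Use y[k] = Σ_i a[i]·b[k-i] at k=0. y[0] = 4×3 = 12

12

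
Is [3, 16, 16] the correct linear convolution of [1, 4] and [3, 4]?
Recompute linear convolution of [1, 4] and [3, 4]: y[0] = 1×3 = 3; y[1] = 1×4 + 4×3 = 16; y[2] = 4×4 = 16 → [3, 16, 16]. Given [3, 16, 16] matches, so answer: Yes

Yes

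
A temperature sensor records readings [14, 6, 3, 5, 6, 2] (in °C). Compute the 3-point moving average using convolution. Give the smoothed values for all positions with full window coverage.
3-point moving average kernel = [1, 1, 1]. Apply in 'valid' mode (full window coverage): avg[0] = (14 + 6 + 3) / 3 = 7.67; avg[1] = (6 + 3 + 5) / 3 = 4.67; avg[2] = (3 + 5 + 6) / 3 = 4.67; avg[3] = (5 + 6 + 2) / 3 = 4.33. Smoothed values: [7.67, 4.67, 4.67, 4.33]

[7.67, 4.67, 4.67, 4.33]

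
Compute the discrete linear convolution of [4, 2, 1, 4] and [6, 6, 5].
y[0] = 4×6 = 24; y[1] = 4×6 + 2×6 = 36; y[2] = 4×5 + 2×6 + 1×6 = 38; y[3] = 2×5 + 1×6 + 4×6 = 40; y[4] = 1×5 + 4×6 = 29; y[5] = 4×5 = 20

[24, 36, 38, 40, 29, 20]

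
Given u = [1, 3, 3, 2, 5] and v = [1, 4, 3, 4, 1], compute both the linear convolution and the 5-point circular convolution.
Linear: y_lin[0] = 1×1 = 1; y_lin[1] = 1×4 + 3×1 = 7; y_lin[2] = 1×3 + 3×4 + 3×1 = 18; y_lin[3] = 1×4 + 3×3 + 3×4 + 2×1 = 27; y_lin[4] = 1×1 + 3×4 + 3×3 + 2×4 + 5×1 = 35; y_lin[5] = 3×1 + 3×4 + 2×3 + 5×4 = 41; y_lin[6] = 3×1 + 2×4 + 5×3 = 26; y_lin[7] = 2×1 + 5×4 = 22; y_lin[8] = 5×1 = 5 → [1, 7, 18, 27, 35, 41, 26, 22, 5]. Circular (length 5): y[0] = 1×1 + 3×1 + 3×4 + 2×3 + 5×4 = 42; y[1] = 1×4 + 3×1 + 3×1 + 2×4 + 5×3 = 33; y[2] = 1×3 + 3×4 + 3×1 + 2×1 + 5×4 = 40; y[3] = 1×4 + 3×3 + 3×4 + 2×1 + 5×1 = 32; y[4] = 1×1 + 3×4 + 3×3 + 2×4 + 5×1 = 35 → [42, 33, 40, 32, 35]

Linear: [1, 7, 18, 27, 35, 41, 26, 22, 5], Circular: [42, 33, 40, 32, 35]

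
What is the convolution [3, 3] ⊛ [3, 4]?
y[0] = 3×3 = 9; y[1] = 3×4 + 3×3 = 21; y[2] = 3×4 = 12

[9, 21, 12]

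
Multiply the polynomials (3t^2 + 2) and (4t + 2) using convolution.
Ascending coefficients: a = [2, 0, 3], b = [2, 4]. c[0] = 2×2 = 4; c[1] = 2×4 + 0×2 = 8; c[2] = 0×4 + 3×2 = 6; c[3] = 3×4 = 12. Result coefficients: [4, 8, 6, 12] → 12t^3 + 6t^2 + 8t + 4

12t^3 + 6t^2 + 8t + 4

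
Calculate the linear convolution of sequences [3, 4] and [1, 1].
y[0] = 3×1 = 3; y[1] = 3×1 + 4×1 = 7; y[2] = 4×1 = 4

[3, 7, 4]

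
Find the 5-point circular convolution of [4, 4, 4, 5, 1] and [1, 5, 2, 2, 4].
Use y[k] = Σ_j x[j]·h[(k-j) mod 5]. y[0] = 4×1 + 4×4 + 4×2 + 5×2 + 1×5 = 43; y[1] = 4×5 + 4×1 + 4×4 + 5×2 + 1×2 = 52; y[2] = 4×2 + 4×5 + 4×1 + 5×4 + 1×2 = 54; y[3] = 4×2 + 4×2 + 4×5 + 5×1 + 1×4 = 45; y[4] = 4×4 + 4×2 + 4×2 + 5×5 + 1×1 = 58. Result: [43, 52, 54, 45, 58]

[43, 52, 54, 45, 58]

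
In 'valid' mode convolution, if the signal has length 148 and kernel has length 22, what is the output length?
'Valid' mode counts only positions where the kernel fully overlaps the signal: m - n + 1 = 148 - 22 + 1 = 127

127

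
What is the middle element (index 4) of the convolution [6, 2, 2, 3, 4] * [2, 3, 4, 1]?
Use y[k] = Σ_i a[i]·b[k-i] at k=4. y[4] = 2×1 + 2×4 + 3×3 + 4×2 = 27

27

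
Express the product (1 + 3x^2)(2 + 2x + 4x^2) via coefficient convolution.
Ascending coefficients: a = [1, 0, 3], b = [2, 2, 4]. c[0] = 1×2 = 2; c[1] = 1×2 + 0×2 = 2; c[2] = 1×4 + 0×2 + 3×2 = 10; c[3] = 0×4 + 3×2 = 6; c[4] = 3×4 = 12. Result coefficients: [2, 2, 10, 6, 12] → 2 + 2x + 10x^2 + 6x^3 + 12x^4

2 + 2x + 10x^2 + 6x^3 + 12x^4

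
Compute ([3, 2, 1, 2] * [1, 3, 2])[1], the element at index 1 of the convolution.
Use y[k] = Σ_i a[i]·b[k-i] at k=1. y[1] = 3×3 + 2×1 = 11

11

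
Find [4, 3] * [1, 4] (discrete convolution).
y[0] = 4×1 = 4; y[1] = 4×4 + 3×1 = 19; y[2] = 3×4 = 12

[4, 19, 12]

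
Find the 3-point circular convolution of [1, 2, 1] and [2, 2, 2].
Use y[k] = Σ_j f[j]·g[(k-j) mod 3]. y[0] = 1×2 + 2×2 + 1×2 = 8; y[1] = 1×2 + 2×2 + 1×2 = 8; y[2] = 1×2 + 2×2 + 1×2 = 8. Result: [8, 8, 8]

[8, 8, 8]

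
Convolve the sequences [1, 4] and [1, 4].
y[0] = 1×1 = 1; y[1] = 1×4 + 4×1 = 8; y[2] = 4×4 = 16

[1, 8, 16]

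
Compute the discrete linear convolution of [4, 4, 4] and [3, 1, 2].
y[0] = 4×3 = 12; y[1] = 4×1 + 4×3 = 16; y[2] = 4×2 + 4×1 + 4×3 = 24; y[3] = 4×2 + 4×1 = 12; y[4] = 4×2 = 8

[12, 16, 24, 12, 8]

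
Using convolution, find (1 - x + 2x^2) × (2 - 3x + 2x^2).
Ascending coefficients: a = [1, -1, 2], b = [2, -3, 2]. c[0] = 1×2 = 2; c[1] = 1×-3 + -1×2 = -5; c[2] = 1×2 + -1×-3 + 2×2 = 9; c[3] = -1×2 + 2×-3 = -8; c[4] = 2×2 = 4. Result coefficients: [2, -5, 9, -8, 4] → 2 - 5x + 9x^2 - 8x^3 + 4x^4

2 - 5x + 9x^2 - 8x^3 + 4x^4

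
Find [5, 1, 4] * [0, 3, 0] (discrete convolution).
y[0] = 5×0 = 0; y[1] = 5×3 + 1×0 = 15; y[2] = 5×0 + 1×3 + 4×0 = 3; y[3] = 1×0 + 4×3 = 12; y[4] = 4×0 = 0

[0, 15, 3, 12, 0]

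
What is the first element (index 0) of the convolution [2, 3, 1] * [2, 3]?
Use y[k] = Σ_i a[i]·b[k-i] at k=0. y[0] = 2×2 = 4

4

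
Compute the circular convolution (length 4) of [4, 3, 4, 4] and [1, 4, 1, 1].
Use y[k] = Σ_j f[j]·g[(k-j) mod 4]. y[0] = 4×1 + 3×1 + 4×1 + 4×4 = 27; y[1] = 4×4 + 3×1 + 4×1 + 4×1 = 27; y[2] = 4×1 + 3×4 + 4×1 + 4×1 = 24; y[3] = 4×1 + 3×1 + 4×4 + 4×1 = 27. Result: [27, 27, 24, 27]

[27, 27, 24, 27]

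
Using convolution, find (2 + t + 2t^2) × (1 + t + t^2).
Ascending coefficients: a = [2, 1, 2], b = [1, 1, 1]. c[0] = 2×1 = 2; c[1] = 2×1 + 1×1 = 3; c[2] = 2×1 + 1×1 + 2×1 = 5; c[3] = 1×1 + 2×1 = 3; c[4] = 2×1 = 2. Result coefficients: [2, 3, 5, 3, 2] → 2 + 3t + 5t^2 + 3t^3 + 2t^4

2 + 3t + 5t^2 + 3t^3 + 2t^4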